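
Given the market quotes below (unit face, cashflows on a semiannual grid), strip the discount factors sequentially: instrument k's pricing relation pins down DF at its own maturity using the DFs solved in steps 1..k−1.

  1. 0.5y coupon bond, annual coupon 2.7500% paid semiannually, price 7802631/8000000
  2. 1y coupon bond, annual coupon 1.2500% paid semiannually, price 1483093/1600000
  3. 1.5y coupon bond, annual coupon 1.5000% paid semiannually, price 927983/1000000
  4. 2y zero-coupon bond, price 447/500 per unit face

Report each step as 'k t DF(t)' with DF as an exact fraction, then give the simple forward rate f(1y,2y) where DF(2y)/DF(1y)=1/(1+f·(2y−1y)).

step 1 [0.5y] bond c/2=11/800: DF=(7802631/8000000 − 11/800·(0))/(1+11/800) = 9621/10000 ≈ 0.962100
step 2 [1y] bond c/2=1/160: DF=(1483093/1600000 − 1/160·(0.962100))/(1+1/160) = 572/625 ≈ 0.915200
step 3 [1.5y] bond c/2=3/400: DF=(927983/1000000 − 3/400·(0.962100+0.915200))/(1+3/400) = 9071/10000 ≈ 0.907100
step 4 [2y] zero: DF = P = 447/500 ≈ 0.894000

1 1/2 9621/10000
2 1 572/625
3 3/2 9071/10000
4 2 447/500
f(1y,2y) = ((572/625)/(447/500) − 1)/(1) = 53/2235 ≈ 2.3714%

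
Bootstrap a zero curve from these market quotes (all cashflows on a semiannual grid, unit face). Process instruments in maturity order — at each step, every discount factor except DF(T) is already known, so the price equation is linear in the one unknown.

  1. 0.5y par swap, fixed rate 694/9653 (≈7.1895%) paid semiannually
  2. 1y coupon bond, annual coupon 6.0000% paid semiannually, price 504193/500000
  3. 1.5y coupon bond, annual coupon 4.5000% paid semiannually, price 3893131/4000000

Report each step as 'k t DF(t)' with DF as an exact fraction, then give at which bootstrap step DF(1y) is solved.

step 1 [0.5y] swap r/2=347/9653: DF=(1 − 347/9653·(0))/(1+347/9653) = 9653/10000 ≈ 0.965300
step 2 [1y] bond c/2=3/100: DF=(504193/500000 − 3/100·(0.965300))/(1+3/100) = 9509/10000 ≈ 0.950900
step 3 [1.5y] bond c/2=9/400: DF=(3893131/4000000 − 9/400·(0.965300+0.950900))/(1+9/400) = 9097/10000 ≈ 0.909700

1 1/2 9653/10000
2 1 9509/10000
3 3/2 9097/10000
DF(1y) is solved at step 2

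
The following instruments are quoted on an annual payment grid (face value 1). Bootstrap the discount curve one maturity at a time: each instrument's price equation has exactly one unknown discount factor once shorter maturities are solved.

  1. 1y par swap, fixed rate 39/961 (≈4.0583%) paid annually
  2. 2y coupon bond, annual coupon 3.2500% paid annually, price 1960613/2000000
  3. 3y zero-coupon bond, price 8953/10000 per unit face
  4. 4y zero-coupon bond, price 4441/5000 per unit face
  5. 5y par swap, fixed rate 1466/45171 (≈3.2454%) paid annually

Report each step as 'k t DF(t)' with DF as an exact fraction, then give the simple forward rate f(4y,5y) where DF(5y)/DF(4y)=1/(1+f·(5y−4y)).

step 1 [1y] swap r/1=39/961: DF=(1 − 39/961·(0))/(1+39/961) = 961/1000 ≈ 0.961000
step 2 [2y] bond c/1=13/400: DF=(1960613/2000000 − 13/400·(0.961000))/(1+13/400) = 1149/1250 ≈ 0.919200
step 3 [3y] zero: DF = P = 8953/10000 ≈ 0.895300
step 4 [4y] zero: DF = P = 4441/5000 ≈ 0.888200
step 5 [5y] swap r/1=1466/45171: DF=(1 − 1466/45171·(0.961000+0.919200+0.895300+0.888200))/(1+1466/45171) = 4267/5000 ≈ 0.853400

1 1 961/1000
2 2 1149/1250
3 3 8953/10000
4 4 4441/5000
5 5 4267/5000
f(4y,5y) = ((4441/5000)/(4267/5000) − 1)/(1) = 174/4267 ≈ 4.0778%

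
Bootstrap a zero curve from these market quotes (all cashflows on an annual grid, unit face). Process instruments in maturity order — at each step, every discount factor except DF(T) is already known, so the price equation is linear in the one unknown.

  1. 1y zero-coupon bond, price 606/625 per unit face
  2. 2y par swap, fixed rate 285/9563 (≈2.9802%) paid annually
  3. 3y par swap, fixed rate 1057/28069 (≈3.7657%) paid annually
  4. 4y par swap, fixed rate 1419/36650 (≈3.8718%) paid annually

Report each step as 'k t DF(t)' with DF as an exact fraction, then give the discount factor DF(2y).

step 1 [1y] zero: DF = P = 606/625 ≈ 0.969600
step 2 [2y] swap r/1=285/9563: DF=(1 − 285/9563·(0.969600))/(1+285/9563) = 943/1000 ≈ 0.943000
step 3 [3y] swap r/1=1057/28069: DF=(1 − 1057/28069·(0.969600+0.943000))/(1+1057/28069) = 8943/10000 ≈ 0.894300
step 4 [4y] swap r/1=1419/36650: DF=(1 − 1419/36650·(0.969600+0.943000+0.894300))/(1+1419/36650) = 8581/10000 ≈ 0.858100

1 1 606/625
2 2 943/1000
3 3 8943/10000
4 4 8581/10000
DF(2y) = 943/1000 ≈ 0.943000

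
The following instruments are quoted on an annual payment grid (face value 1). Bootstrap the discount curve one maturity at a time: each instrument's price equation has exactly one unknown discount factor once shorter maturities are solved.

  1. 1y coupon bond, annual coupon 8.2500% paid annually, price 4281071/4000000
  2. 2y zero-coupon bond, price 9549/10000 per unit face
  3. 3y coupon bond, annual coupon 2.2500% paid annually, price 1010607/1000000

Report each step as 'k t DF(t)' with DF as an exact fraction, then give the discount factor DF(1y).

step 1 [1y] bond c/1=33/400: DF=(4281071/4000000 − 33/400·(0))/(1+33/400) = 9887/10000 ≈ 0.988700
step 2 [2y] zero: DF = P = 9549/10000 ≈ 0.954900
step 3 [3y] bond c/1=9/400: DF=(1010607/1000000 − 9/400·(0.988700+0.954900))/(1+9/400) = 591/625 ≈ 0.945600

1 1 9887/10000
2 2 9549/10000
3 3 591/625
DF(1y) = 9887/10000 ≈ 0.988700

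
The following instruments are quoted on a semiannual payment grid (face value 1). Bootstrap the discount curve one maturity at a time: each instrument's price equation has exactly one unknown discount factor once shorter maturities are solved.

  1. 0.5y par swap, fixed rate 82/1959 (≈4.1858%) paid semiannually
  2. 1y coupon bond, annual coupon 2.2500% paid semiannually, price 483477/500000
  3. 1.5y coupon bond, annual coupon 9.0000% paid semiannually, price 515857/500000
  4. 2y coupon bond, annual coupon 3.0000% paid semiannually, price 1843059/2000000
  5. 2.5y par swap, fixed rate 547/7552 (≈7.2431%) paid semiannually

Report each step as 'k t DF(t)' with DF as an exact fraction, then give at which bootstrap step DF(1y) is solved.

step 1 [0.5y] swap r/2=41/1959: DF=(1 − 41/1959·(0))/(1+41/1959) = 1959/2000 ≈ 0.979500
step 2 [1y] bond c/2=9/800: DF=(483477/500000 − 9/800·(0.979500))/(1+9/800) = 9453/10000 ≈ 0.945300
step 3 [1.5y] bond c/2=9/200: DF=(515857/500000 − 9/200·(0.979500+0.945300))/(1+9/200) = 2261/2500 ≈ 0.904400
step 4 [2y] bond c/2=3/200: DF=(1843059/2000000 − 3/200·(0.979500+0.945300+0.904400))/(1+3/200) = 8661/10000 ≈ 0.866100
step 5 [2.5y] swap r/2=547/15104: DF=(1 − 547/15104·(0.979500+0.945300+0.904400+0.866100))/(1+547/15104) = 8359/10000 ≈ 0.835900

1 1/2 1959/2000
2 1 9453/10000
3 3/2 2261/2500
4 2 8661/10000
5 5/2 8359/10000
DF(1y) is solved at step 2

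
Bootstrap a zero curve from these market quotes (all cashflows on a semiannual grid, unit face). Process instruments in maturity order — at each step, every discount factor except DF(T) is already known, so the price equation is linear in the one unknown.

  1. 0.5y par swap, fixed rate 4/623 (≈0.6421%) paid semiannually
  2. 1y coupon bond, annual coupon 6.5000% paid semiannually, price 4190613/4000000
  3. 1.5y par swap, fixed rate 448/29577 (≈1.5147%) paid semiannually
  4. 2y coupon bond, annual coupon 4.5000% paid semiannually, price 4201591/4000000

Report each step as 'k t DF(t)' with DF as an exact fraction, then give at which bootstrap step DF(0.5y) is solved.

1 1/2 623/625
2 1 9833/10000
3 3/2 611/625
4 2 4811/5000
DF(0.5y) is solved at step 1

step 1 [0.5y] swap r/2=2/623: DF=(1 − 2/623·(0))/(1+2/623) = 623/625 ≈ 0.996800
step 2 [1y] bond c/2=13/400: DF=(4190613/4000000 − 13/400·(0.996800))/(1+13/400) = 9833/10000 ≈ 0.983300
step 3 [1.5y] swap r/2=224/29577: DF=(1 − 224/29577·(0.996800+0.983300))/(1+224/29577) = 611/625 ≈ 0.977600
step 4 [2y] bond c/2=9/400: DF=(4201591/4000000 − 9/400·(0.996800+0.983300+0.977600))/(1+9/400) = 4811/5000 ≈ 0.962200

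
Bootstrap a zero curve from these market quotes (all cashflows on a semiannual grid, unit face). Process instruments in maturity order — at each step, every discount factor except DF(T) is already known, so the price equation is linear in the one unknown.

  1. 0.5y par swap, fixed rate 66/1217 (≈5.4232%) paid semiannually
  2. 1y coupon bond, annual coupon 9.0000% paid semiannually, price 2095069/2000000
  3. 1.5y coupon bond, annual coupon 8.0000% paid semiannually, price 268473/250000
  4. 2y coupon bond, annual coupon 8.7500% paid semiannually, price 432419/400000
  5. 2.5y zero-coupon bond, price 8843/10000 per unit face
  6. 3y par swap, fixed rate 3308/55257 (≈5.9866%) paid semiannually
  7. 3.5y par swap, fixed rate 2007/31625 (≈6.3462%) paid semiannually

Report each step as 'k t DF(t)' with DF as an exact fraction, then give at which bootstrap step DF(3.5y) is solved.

1 1/2 1217/1250
2 1 1921/2000
3 3/2 4791/5000
4 2 1829/2000
5 5/2 8843/10000
6 3 4173/5000
7 7/2 7993/10000
DF(3.5y) is solved at step 7

step 1 [0.5y] swap r/2=33/1217: DF=(1 − 33/1217·(0))/(1+33/1217) = 1217/1250 ≈ 0.973600
step 2 [1y] bond c/2=9/200: DF=(2095069/2000000 − 9/200·(0.973600))/(1+9/200) = 1921/2000 ≈ 0.960500
step 3 [1.5y] bond c/2=1/25: DF=(268473/250000 − 1/25·(0.973600+0.960500))/(1+1/25) = 4791/5000 ≈ 0.958200
step 4 [2y] bond c/2=7/160: DF=(432419/400000 − 7/160·(0.973600+0.960500+0.958200))/(1+7/160) = 1829/2000 ≈ 0.914500
step 5 [2.5y] zero: DF = P = 8843/10000 ≈ 0.884300
step 6 [3y] swap r/2=1654/55257: DF=(1 − 1654/55257·(0.973600+0.960500+0.958200+0.914500+0.884300))/(1+1654/55257) = 4173/5000 ≈ 0.834600
step 7 [3.5y] swap r/2=2007/63250: DF=(1 − 2007/63250·(0.973600+0.960500+0.958200+0.914500+0.884300+0.834600))/(1+2007/63250) = 7993/10000 ≈ 0.799300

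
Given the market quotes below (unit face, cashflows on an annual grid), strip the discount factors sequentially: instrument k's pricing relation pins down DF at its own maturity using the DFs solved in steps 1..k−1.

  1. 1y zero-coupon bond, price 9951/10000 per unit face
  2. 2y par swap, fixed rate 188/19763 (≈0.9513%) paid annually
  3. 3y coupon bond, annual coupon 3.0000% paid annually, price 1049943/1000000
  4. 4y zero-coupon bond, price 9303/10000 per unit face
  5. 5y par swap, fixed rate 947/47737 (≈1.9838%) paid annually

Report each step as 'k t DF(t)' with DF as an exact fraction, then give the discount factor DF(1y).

step 1 [1y] zero: DF = P = 9951/10000 ≈ 0.995100
step 2 [2y] swap r/1=188/19763: DF=(1 − 188/19763·(0.995100))/(1+188/19763) = 2453/2500 ≈ 0.981200
step 3 [3y] bond c/1=3/100: DF=(1049943/1000000 − 3/100·(0.995100+0.981200))/(1+3/100) = 4809/5000 ≈ 0.961800
step 4 [4y] zero: DF = P = 9303/10000 ≈ 0.930300
step 5 [5y] swap r/1=947/47737: DF=(1 − 947/47737·(0.995100+0.981200+0.961800+0.930300))/(1+947/47737) = 9053/10000 ≈ 0.905300

1 1 9951/10000
2 2 2453/2500
3 3 4809/5000
4 4 9303/10000
5 5 9053/10000
DF(1y) = 9951/10000 ≈ 0.995100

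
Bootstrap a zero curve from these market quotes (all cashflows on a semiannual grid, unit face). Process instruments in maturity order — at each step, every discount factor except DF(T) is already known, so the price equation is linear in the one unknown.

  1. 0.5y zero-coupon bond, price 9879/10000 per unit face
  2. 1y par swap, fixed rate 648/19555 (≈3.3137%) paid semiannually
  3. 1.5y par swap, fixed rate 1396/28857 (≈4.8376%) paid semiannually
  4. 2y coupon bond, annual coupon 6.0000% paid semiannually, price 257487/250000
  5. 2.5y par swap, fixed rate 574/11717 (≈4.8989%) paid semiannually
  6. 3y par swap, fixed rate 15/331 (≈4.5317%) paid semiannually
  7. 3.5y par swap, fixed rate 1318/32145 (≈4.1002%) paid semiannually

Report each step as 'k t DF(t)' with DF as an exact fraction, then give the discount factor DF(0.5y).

step 1 [0.5y] zero: DF = P = 9879/10000 ≈ 0.987900
step 2 [1y] swap r/2=324/19555: DF=(1 − 324/19555·(0.987900))/(1+324/19555) = 2419/2500 ≈ 0.967600
step 3 [1.5y] swap r/2=698/28857: DF=(1 − 698/28857·(0.987900+0.967600))/(1+698/28857) = 4651/5000 ≈ 0.930200
step 4 [2y] bond c/2=3/100: DF=(257487/250000 − 3/100·(0.987900+0.967600+0.930200))/(1+3/100) = 9159/10000 ≈ 0.915900
step 5 [2.5y] swap r/2=287/11717: DF=(1 − 287/11717·(0.987900+0.967600+0.930200+0.915900))/(1+287/11717) = 2213/2500 ≈ 0.885200
step 6 [3y] swap r/2=15/662: DF=(1 − 15/662·(0.987900+0.967600+0.930200+0.915900+0.885200))/(1+15/662) = 437/500 ≈ 0.874000
step 7 [3.5y] swap r/2=659/32145: DF=(1 − 659/32145·(0.987900+0.967600+0.930200+0.915900+0.885200+0.874000))/(1+659/32145) = 4341/5000 ≈ 0.868200

1 1/2 9879/10000
2 1 2419/2500
3 3/2 4651/5000
4 2 9159/10000
5 5/2 2213/2500
6 3 437/500
7 7/2 4341/5000
DF(0.5y) = 9879/10000 ≈ 0.987900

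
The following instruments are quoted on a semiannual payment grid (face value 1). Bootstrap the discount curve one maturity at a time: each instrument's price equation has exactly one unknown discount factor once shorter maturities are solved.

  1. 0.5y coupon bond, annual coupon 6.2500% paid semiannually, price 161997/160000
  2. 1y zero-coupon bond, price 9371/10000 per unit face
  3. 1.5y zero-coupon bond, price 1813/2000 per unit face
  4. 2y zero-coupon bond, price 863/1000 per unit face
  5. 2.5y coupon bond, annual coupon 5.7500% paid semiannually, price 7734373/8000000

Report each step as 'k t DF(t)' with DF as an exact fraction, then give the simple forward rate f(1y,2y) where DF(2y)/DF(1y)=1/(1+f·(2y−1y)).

step 1 [0.5y] bond c/2=1/32: DF=(161997/160000 − 1/32·(0))/(1+1/32) = 4909/5000 ≈ 0.981800
step 2 [1y] zero: DF = P = 9371/10000 ≈ 0.937100
step 3 [1.5y] zero: DF = P = 1813/2000 ≈ 0.906500
step 4 [2y] zero: DF = P = 863/1000 ≈ 0.863000
step 5 [2.5y] bond c/2=23/800: DF=(7734373/8000000 − 23/800·(0.981800+0.937100+0.906500+0.863000))/(1+23/800) = 8367/10000 ≈ 0.836700

1 1/2 4909/5000
2 1 9371/10000
3 3/2 1813/2000
4 2 863/1000
5 5/2 8367/10000
f(1y,2y) = ((9371/10000)/(863/1000) − 1)/(1) = 741/8630 ≈ 8.5863%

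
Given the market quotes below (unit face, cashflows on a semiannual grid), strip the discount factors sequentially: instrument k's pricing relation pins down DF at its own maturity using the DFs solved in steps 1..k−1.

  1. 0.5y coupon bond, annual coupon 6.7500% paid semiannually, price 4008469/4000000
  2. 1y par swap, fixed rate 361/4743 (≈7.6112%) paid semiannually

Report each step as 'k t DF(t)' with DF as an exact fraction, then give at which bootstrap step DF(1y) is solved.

step 1 [0.5y] bond c/2=27/800: DF=(4008469/4000000 − 27/800·(0))/(1+27/800) = 4847/5000 ≈ 0.969400
step 2 [1y] swap r/2=361/9486: DF=(1 − 361/9486·(0.969400))/(1+361/9486) = 4639/5000 ≈ 0.927800

1 1/2 4847/5000
2 1 4639/5000
DF(1y) is solved at step 2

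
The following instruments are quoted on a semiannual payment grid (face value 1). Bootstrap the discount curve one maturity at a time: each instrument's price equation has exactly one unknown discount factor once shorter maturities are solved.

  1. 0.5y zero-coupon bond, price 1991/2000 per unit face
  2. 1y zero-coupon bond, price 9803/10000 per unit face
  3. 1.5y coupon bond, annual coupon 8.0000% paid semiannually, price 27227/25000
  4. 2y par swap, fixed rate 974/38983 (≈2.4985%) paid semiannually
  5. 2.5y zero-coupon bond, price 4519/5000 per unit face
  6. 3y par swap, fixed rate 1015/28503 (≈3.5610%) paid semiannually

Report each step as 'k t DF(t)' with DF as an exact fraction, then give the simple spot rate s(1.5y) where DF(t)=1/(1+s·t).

1 1/2 1991/2000
2 1 9803/10000
3 3/2 607/625
4 2 9513/10000
5 5/2 4519/5000
6 3 1797/2000
s(1.5y) = (1/(607/625) − 1)/(3/2) = 12/607 ≈ 1.9769%

step 1 [0.5y] zero: DF = P = 1991/2000 ≈ 0.995500
step 2 [1y] zero: DF = P = 9803/10000 ≈ 0.980300
step 3 [1.5y] bond c/2=1/25: DF=(27227/25000 − 1/25·(0.995500+0.980300))/(1+1/25) = 607/625 ≈ 0.971200
step 4 [2y] swap r/2=487/38983: DF=(1 − 487/38983·(0.995500+0.980300+0.971200))/(1+487/38983) = 9513/10000 ≈ 0.951300
step 5 [2.5y] zero: DF = P = 4519/5000 ≈ 0.903800
step 6 [3y] swap r/2=1015/57006: DF=(1 − 1015/57006·(0.995500+0.980300+0.971200+0.951300+0.903800))/(1+1015/57006) = 1797/2000 ≈ 0.898500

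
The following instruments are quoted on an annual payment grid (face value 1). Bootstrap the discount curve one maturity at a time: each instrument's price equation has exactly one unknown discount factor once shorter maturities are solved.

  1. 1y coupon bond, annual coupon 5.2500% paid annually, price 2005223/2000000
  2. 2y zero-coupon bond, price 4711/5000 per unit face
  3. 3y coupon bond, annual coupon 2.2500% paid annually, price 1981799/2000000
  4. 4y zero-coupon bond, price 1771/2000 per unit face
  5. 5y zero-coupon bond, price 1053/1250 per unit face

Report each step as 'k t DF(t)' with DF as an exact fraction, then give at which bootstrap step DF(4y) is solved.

1 1 4763/5000
2 2 4711/5000
3 3 4637/5000
4 4 1771/2000
5 5 1053/1250
DF(4y) is solved at step 4

step 1 [1y] bond c/1=21/400: DF=(2005223/2000000 − 21/400·(0))/(1+21/400) = 4763/5000 ≈ 0.952600
step 2 [2y] zero: DF = P = 4711/5000 ≈ 0.942200
step 3 [3y] bond c/1=9/400: DF=(1981799/2000000 − 9/400·(0.952600+0.942200))/(1+9/400) = 4637/5000 ≈ 0.927400
step 4 [4y] zero: DF = P = 1771/2000 ≈ 0.885500
step 5 [5y] zero: DF = P = 1053/1250 ≈ 0.842400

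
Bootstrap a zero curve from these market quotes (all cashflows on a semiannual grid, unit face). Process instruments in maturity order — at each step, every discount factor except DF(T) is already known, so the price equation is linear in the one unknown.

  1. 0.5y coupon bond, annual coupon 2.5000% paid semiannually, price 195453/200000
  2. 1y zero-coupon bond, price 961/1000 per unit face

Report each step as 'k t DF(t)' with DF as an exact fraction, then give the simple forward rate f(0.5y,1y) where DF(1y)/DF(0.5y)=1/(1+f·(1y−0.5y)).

1 1/2 2413/2500
2 1 961/1000
f(0.5y,1y) = ((2413/2500)/(961/1000) − 1)/(1/2) = 42/4805 ≈ 0.8741%

step 1 [0.5y] bond c/2=1/80: DF=(195453/200000 − 1/80·(0))/(1+1/80) = 2413/2500 ≈ 0.965200
step 2 [1y] zero: DF = P = 961/1000 ≈ 0.961000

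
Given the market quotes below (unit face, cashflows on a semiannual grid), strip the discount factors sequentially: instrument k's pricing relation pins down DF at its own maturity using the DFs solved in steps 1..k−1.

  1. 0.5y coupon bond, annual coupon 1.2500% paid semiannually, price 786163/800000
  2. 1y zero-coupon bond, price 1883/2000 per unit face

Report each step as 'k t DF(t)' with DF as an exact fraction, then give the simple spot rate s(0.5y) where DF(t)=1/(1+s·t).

step 1 [0.5y] bond c/2=1/160: DF=(786163/800000 − 1/160·(0))/(1+1/160) = 4883/5000 ≈ 0.976600
step 2 [1y] zero: DF = P = 1883/2000 ≈ 0.941500

1 1/2 4883/5000
2 1 1883/2000
s(0.5y) = (1/(4883/5000) − 1)/(1/2) = 234/4883 ≈ 4.7921%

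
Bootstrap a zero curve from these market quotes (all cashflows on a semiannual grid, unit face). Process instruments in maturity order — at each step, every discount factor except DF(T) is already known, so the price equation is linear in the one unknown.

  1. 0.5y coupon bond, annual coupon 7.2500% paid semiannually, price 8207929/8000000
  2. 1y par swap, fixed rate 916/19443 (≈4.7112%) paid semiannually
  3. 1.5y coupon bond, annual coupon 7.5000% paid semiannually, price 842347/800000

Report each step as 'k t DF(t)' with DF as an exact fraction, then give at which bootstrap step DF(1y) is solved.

step 1 [0.5y] bond c/2=29/800: DF=(8207929/8000000 − 29/800·(0))/(1+29/800) = 9901/10000 ≈ 0.990100
step 2 [1y] swap r/2=458/19443: DF=(1 − 458/19443·(0.990100))/(1+458/19443) = 4771/5000 ≈ 0.954200
step 3 [1.5y] bond c/2=3/80: DF=(842347/800000 − 3/80·(0.990100+0.954200))/(1+3/80) = 4723/5000 ≈ 0.944600

1 1/2 9901/10000
2 1 4771/5000
3 3/2 4723/5000
DF(1y) is solved at step 2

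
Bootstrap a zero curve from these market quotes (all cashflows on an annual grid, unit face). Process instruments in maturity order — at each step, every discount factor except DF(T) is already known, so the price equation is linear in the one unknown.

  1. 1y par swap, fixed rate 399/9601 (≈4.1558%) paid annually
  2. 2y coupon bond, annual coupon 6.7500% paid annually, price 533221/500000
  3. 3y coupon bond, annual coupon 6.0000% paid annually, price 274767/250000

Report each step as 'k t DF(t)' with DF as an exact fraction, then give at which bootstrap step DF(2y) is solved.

step 1 [1y] swap r/1=399/9601: DF=(1 − 399/9601·(0))/(1+399/9601) = 9601/10000 ≈ 0.960100
step 2 [2y] bond c/1=27/400: DF=(533221/500000 − 27/400·(0.960100))/(1+27/400) = 9383/10000 ≈ 0.938300
step 3 [3y] bond c/1=3/50: DF=(274767/250000 − 3/50·(0.960100+0.938300))/(1+3/50) = 4647/5000 ≈ 0.929400

1 1 9601/10000
2 2 9383/10000
3 3 4647/5000
DF(2y) is solved at step 2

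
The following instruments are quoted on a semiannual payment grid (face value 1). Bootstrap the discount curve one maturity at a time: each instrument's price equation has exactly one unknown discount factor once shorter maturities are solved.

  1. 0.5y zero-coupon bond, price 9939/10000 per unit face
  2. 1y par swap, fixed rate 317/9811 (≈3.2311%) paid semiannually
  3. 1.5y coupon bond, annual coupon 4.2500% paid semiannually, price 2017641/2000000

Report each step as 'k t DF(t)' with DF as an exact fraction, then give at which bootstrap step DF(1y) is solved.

step 1 [0.5y] zero: DF = P = 9939/10000 ≈ 0.993900
step 2 [1y] swap r/2=317/19622: DF=(1 − 317/19622·(0.993900))/(1+317/19622) = 9683/10000 ≈ 0.968300
step 3 [1.5y] bond c/2=17/800: DF=(2017641/2000000 − 17/800·(0.993900+0.968300))/(1+17/800) = 947/1000 ≈ 0.947000

1 1/2 9939/10000
2 1 9683/10000
3 3/2 947/1000
DF(1y) is solved at step 2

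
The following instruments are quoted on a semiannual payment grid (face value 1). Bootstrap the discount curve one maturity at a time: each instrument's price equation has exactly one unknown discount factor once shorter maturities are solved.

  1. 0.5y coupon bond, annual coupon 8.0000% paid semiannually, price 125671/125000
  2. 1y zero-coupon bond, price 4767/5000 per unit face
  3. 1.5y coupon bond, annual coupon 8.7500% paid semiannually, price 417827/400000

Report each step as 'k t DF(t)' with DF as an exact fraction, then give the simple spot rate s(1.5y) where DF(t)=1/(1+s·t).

step 1 [0.5y] bond c/2=1/25: DF=(125671/125000 − 1/25·(0))/(1+1/25) = 9667/10000 ≈ 0.966700
step 2 [1y] zero: DF = P = 4767/5000 ≈ 0.953400
step 3 [1.5y] bond c/2=7/160: DF=(417827/400000 − 7/160·(0.966700+0.953400))/(1+7/160) = 9203/10000 ≈ 0.920300

1 1/2 9667/10000
2 1 4767/5000
3 3/2 9203/10000
s(1.5y) = (1/(9203/10000) − 1)/(3/2) = 1594/27609 ≈ 5.7735%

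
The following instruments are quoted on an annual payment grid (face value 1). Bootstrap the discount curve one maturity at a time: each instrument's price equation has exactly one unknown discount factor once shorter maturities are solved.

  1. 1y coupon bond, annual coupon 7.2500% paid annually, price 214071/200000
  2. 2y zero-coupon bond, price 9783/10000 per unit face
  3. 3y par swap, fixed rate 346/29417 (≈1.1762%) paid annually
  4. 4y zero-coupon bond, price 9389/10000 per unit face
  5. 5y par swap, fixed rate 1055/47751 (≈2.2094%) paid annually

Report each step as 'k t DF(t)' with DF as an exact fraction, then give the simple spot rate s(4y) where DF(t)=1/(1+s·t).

step 1 [1y] bond c/1=29/400: DF=(214071/200000 − 29/400·(0))/(1+29/400) = 499/500 ≈ 0.998000
step 2 [2y] zero: DF = P = 9783/10000 ≈ 0.978300
step 3 [3y] swap r/1=346/29417: DF=(1 − 346/29417·(0.998000+0.978300))/(1+346/29417) = 4827/5000 ≈ 0.965400
step 4 [4y] zero: DF = P = 9389/10000 ≈ 0.938900
step 5 [5y] swap r/1=1055/47751: DF=(1 − 1055/47751·(0.998000+0.978300+0.965400+0.938900))/(1+1055/47751) = 1789/2000 ≈ 0.894500

1 1 499/500
2 2 9783/10000
3 3 4827/5000
4 4 9389/10000
5 5 1789/2000
s(4y) = (1/(9389/10000) − 1)/(4) = 611/37556 ≈ 1.6269%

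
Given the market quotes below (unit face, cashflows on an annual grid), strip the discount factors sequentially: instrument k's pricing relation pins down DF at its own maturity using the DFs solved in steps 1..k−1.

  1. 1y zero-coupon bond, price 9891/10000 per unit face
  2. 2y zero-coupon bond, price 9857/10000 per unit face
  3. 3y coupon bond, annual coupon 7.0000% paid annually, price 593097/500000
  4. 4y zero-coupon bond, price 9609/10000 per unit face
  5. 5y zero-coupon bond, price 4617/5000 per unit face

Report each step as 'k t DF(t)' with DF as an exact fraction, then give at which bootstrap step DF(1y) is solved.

1 1 9891/10000
2 2 9857/10000
3 3 4897/5000
4 4 9609/10000
5 5 4617/5000
DF(1y) is solved at step 1

step 1 [1y] zero: DF = P = 9891/10000 ≈ 0.989100
step 2 [2y] zero: DF = P = 9857/10000 ≈ 0.985700
step 3 [3y] bond c/1=7/100: DF=(593097/500000 − 7/100·(0.989100+0.985700))/(1+7/100) = 4897/5000 ≈ 0.979400
step 4 [4y] zero: DF = P = 9609/10000 ≈ 0.960900
step 5 [5y] zero: DF = P = 4617/5000 ≈ 0.923400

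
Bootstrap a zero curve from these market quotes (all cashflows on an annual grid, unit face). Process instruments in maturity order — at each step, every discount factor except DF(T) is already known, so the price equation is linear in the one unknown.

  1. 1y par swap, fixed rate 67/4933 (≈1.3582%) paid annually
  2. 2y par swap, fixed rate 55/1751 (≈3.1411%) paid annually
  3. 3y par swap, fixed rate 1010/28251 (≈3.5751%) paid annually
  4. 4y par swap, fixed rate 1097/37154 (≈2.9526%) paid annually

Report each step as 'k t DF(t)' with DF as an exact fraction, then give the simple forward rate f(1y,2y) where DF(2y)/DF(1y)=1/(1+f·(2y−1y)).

step 1 [1y] swap r/1=67/4933: DF=(1 − 67/4933·(0))/(1+67/4933) = 4933/5000 ≈ 0.986600
step 2 [2y] swap r/1=55/1751: DF=(1 − 55/1751·(0.986600))/(1+55/1751) = 1879/2000 ≈ 0.939500
step 3 [3y] swap r/1=1010/28251: DF=(1 − 1010/28251·(0.986600+0.939500))/(1+1010/28251) = 899/1000 ≈ 0.899000
step 4 [4y] swap r/1=1097/37154: DF=(1 − 1097/37154·(0.986600+0.939500+0.899000))/(1+1097/37154) = 8903/10000 ≈ 0.890300

1 1 4933/5000
2 2 1879/2000
3 3 899/1000
4 4 8903/10000
f(1y,2y) = ((4933/5000)/(1879/2000) − 1)/(1) = 471/9395 ≈ 5.0133%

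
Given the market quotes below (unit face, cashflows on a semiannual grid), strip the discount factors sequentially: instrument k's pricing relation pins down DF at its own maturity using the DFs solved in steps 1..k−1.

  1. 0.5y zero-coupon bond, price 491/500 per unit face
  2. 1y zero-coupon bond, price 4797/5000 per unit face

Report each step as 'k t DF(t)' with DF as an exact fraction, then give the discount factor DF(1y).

1 1/2 491/500
2 1 4797/5000
DF(1y) = 4797/5000 ≈ 0.959400

step 1 [0.5y] zero: DF = P = 491/500 ≈ 0.982000
step 2 [1y] zero: DF = P = 4797/5000 ≈ 0.959400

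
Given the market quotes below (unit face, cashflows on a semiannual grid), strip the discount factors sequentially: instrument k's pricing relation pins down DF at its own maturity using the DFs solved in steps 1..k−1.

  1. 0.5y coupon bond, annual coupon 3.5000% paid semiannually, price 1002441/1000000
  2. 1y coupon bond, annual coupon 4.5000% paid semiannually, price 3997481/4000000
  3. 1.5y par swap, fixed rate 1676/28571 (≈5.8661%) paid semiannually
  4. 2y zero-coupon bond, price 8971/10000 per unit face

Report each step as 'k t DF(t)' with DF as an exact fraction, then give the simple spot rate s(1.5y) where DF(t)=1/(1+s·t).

step 1 [0.5y] bond c/2=7/400: DF=(1002441/1000000 − 7/400·(0))/(1+7/400) = 2463/2500 ≈ 0.985200
step 2 [1y] bond c/2=9/400: DF=(3997481/4000000 − 9/400·(0.985200))/(1+9/400) = 9557/10000 ≈ 0.955700
step 3 [1.5y] swap r/2=838/28571: DF=(1 − 838/28571·(0.985200+0.955700))/(1+838/28571) = 4581/5000 ≈ 0.916200
step 4 [2y] zero: DF = P = 8971/10000 ≈ 0.897100

1 1/2 2463/2500
2 1 9557/10000
3 3/2 4581/5000
4 2 8971/10000
s(1.5y) = (1/(4581/5000) − 1)/(3/2) = 838/13743 ≈ 6.0976%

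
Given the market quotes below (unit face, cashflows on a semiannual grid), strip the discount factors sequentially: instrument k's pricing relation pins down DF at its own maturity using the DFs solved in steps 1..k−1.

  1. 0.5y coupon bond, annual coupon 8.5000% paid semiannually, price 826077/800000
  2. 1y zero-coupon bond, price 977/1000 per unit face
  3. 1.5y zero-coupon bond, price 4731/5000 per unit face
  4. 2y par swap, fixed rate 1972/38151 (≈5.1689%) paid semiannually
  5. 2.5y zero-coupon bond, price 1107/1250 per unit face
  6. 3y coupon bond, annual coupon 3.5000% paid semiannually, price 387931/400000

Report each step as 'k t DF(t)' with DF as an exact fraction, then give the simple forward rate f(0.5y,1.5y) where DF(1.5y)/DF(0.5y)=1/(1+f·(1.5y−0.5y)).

step 1 [0.5y] bond c/2=17/400: DF=(826077/800000 − 17/400·(0))/(1+17/400) = 1981/2000 ≈ 0.990500
step 2 [1y] zero: DF = P = 977/1000 ≈ 0.977000
step 3 [1.5y] zero: DF = P = 4731/5000 ≈ 0.946200
step 4 [2y] swap r/2=986/38151: DF=(1 − 986/38151·(0.990500+0.977000+0.946200))/(1+986/38151) = 4507/5000 ≈ 0.901400
step 5 [2.5y] zero: DF = P = 1107/1250 ≈ 0.885600
step 6 [3y] bond c/2=7/400: DF=(387931/400000 − 7/400·(0.990500+0.977000+0.946200+0.901400+0.885600))/(1+7/400) = 8723/10000 ≈ 0.872300

1 1/2 1981/2000
2 1 977/1000
3 3/2 4731/5000
4 2 4507/5000
5 5/2 1107/1250
6 3 8723/10000
f(0.5y,1.5y) = ((1981/2000)/(4731/5000) − 1)/(1) = 443/9462 ≈ 4.6819%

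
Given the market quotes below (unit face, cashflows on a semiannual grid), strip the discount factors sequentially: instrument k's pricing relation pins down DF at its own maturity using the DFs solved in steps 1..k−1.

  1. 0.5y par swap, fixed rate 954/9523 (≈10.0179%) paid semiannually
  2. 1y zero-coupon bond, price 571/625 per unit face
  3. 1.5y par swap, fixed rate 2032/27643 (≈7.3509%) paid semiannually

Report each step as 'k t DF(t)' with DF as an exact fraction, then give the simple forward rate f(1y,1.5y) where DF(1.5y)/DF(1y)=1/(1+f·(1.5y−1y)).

1 1/2 9523/10000
2 1 571/625
3 3/2 1123/1250
f(1y,1.5y) = ((571/625)/(1123/1250) − 1)/(1/2) = 38/1123 ≈ 3.3838%

step 1 [0.5y] swap r/2=477/9523: DF=(1 − 477/9523·(0))/(1+477/9523) = 9523/10000 ≈ 0.952300
step 2 [1y] zero: DF = P = 571/625 ≈ 0.913600
step 3 [1.5y] swap r/2=1016/27643: DF=(1 − 1016/27643·(0.952300+0.913600))/(1+1016/27643) = 1123/1250 ≈ 0.898400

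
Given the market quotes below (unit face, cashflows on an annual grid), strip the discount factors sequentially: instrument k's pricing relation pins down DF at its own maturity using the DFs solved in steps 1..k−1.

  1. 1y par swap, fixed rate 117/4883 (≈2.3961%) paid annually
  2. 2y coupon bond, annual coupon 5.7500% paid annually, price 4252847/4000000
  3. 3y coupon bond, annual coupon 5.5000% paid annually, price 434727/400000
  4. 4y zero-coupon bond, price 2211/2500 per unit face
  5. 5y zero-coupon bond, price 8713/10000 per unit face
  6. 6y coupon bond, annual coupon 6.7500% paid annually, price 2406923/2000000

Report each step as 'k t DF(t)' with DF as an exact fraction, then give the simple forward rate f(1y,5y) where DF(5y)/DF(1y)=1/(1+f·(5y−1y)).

step 1 [1y] swap r/1=117/4883: DF=(1 − 117/4883·(0))/(1+117/4883) = 4883/5000 ≈ 0.976600
step 2 [2y] bond c/1=23/400: DF=(4252847/4000000 − 23/400·(0.976600))/(1+23/400) = 9523/10000 ≈ 0.952300
step 3 [3y] bond c/1=11/200: DF=(434727/400000 − 11/200·(0.976600+0.952300))/(1+11/200) = 581/625 ≈ 0.929600
step 4 [4y] zero: DF = P = 2211/2500 ≈ 0.884400
step 5 [5y] zero: DF = P = 8713/10000 ≈ 0.871300
step 6 [6y] bond c/1=27/400: DF=(2406923/2000000 − 27/400·(0.976600+0.952300+0.929600+0.884400+0.871300))/(1+27/400) = 2089/2500 ≈ 0.835600

1 1 4883/5000
2 2 9523/10000
3 3 581/625
4 4 2211/2500
5 5 8713/10000
6 6 2089/2500
f(1y,5y) = ((4883/5000)/(8713/10000) − 1)/(4) = 1053/34852 ≈ 3.0213%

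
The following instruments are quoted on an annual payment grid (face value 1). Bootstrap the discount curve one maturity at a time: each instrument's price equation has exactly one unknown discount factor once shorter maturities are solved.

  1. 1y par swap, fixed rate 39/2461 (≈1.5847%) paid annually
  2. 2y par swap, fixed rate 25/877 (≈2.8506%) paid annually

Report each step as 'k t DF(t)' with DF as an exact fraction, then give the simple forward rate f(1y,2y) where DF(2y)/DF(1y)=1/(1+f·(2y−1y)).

1 1 2461/2500
2 2 189/200
f(1y,2y) = ((2461/2500)/(189/200) − 1)/(1) = 197/4725 ≈ 4.1693%

step 1 [1y] swap r/1=39/2461: DF=(1 − 39/2461·(0))/(1+39/2461) = 2461/2500 ≈ 0.984400
step 2 [2y] swap r/1=25/877: DF=(1 − 25/877·(0.984400))/(1+25/877) = 189/200 ≈ 0.945000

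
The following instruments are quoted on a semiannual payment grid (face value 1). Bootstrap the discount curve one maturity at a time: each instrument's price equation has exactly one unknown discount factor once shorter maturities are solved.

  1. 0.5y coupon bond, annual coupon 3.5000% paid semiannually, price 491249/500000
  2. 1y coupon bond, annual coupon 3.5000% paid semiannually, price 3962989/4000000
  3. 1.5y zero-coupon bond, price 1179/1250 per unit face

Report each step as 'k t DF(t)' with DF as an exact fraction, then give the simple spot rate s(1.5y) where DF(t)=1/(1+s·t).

step 1 [0.5y] bond c/2=7/400: DF=(491249/500000 − 7/400·(0))/(1+7/400) = 1207/1250 ≈ 0.965600
step 2 [1y] bond c/2=7/400: DF=(3962989/4000000 − 7/400·(0.965600))/(1+7/400) = 9571/10000 ≈ 0.957100
step 3 [1.5y] zero: DF = P = 1179/1250 ≈ 0.943200

1 1/2 1207/1250
2 1 9571/10000
3 3/2 1179/1250
s(1.5y) = (1/(1179/1250) − 1)/(3/2) = 142/3537 ≈ 4.0147%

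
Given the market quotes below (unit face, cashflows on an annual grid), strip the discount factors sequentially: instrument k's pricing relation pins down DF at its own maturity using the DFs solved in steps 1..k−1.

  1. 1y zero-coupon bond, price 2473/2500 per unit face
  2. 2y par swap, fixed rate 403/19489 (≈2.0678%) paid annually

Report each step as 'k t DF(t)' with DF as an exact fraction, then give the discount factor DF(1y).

step 1 [1y] zero: DF = P = 2473/2500 ≈ 0.989200
step 2 [2y] swap r/1=403/19489: DF=(1 − 403/19489·(0.989200))/(1+403/19489) = 9597/10000 ≈ 0.959700

1 1 2473/2500
2 2 9597/10000
DF(1y) = 2473/2500 ≈ 0.989200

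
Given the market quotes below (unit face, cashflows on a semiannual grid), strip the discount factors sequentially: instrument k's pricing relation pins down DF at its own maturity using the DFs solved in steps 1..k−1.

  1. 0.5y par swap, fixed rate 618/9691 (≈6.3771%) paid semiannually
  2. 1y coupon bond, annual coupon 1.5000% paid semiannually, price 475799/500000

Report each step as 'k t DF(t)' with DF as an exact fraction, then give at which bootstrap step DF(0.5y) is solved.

step 1 [0.5y] swap r/2=309/9691: DF=(1 − 309/9691·(0))/(1+309/9691) = 9691/10000 ≈ 0.969100
step 2 [1y] bond c/2=3/400: DF=(475799/500000 − 3/400·(0.969100))/(1+3/400) = 9373/10000 ≈ 0.937300

1 1/2 9691/10000
2 1 9373/10000
DF(0.5y) is solved at step 1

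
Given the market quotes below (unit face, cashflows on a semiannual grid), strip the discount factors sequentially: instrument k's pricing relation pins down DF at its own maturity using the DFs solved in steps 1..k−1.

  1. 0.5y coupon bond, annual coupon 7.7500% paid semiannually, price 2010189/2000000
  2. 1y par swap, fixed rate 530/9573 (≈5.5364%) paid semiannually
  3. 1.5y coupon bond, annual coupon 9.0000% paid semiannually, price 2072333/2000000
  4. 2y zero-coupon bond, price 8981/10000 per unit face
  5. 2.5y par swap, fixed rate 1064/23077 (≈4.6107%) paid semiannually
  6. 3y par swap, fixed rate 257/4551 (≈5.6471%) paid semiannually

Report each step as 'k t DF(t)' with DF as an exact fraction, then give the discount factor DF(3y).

step 1 [0.5y] bond c/2=31/800: DF=(2010189/2000000 − 31/800·(0))/(1+31/800) = 2419/2500 ≈ 0.967600
step 2 [1y] swap r/2=265/9573: DF=(1 − 265/9573·(0.967600))/(1+265/9573) = 947/1000 ≈ 0.947000
step 3 [1.5y] bond c/2=9/200: DF=(2072333/2000000 − 9/200·(0.967600+0.947000))/(1+9/200) = 9091/10000 ≈ 0.909100
step 4 [2y] zero: DF = P = 8981/10000 ≈ 0.898100
step 5 [2.5y] swap r/2=532/23077: DF=(1 − 532/23077·(0.967600+0.947000+0.909100+0.898100))/(1+532/23077) = 1117/1250 ≈ 0.893600
step 6 [3y] swap r/2=257/9102: DF=(1 − 257/9102·(0.967600+0.947000+0.909100+0.898100+0.893600))/(1+257/9102) = 4229/5000 ≈ 0.845800

1 1/2 2419/2500
2 1 947/1000
3 3/2 9091/10000
4 2 8981/10000
5 5/2 1117/1250
6 3 4229/5000
DF(3y) = 4229/5000 ≈ 0.845800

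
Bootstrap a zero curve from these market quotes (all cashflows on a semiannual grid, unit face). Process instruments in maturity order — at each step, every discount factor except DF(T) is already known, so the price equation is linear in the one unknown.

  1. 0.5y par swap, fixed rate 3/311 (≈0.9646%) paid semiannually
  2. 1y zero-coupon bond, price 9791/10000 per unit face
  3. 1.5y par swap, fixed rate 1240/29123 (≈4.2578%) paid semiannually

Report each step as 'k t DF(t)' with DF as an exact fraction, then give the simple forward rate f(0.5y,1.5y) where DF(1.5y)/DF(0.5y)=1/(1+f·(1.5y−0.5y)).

1 1/2 622/625
2 1 9791/10000
3 3/2 469/500
f(0.5y,1.5y) = ((622/625)/(469/500) − 1)/(1) = 143/2345 ≈ 6.0981%

step 1 [0.5y] swap r/2=3/622: DF=(1 − 3/622·(0))/(1+3/622) = 622/625 ≈ 0.995200
step 2 [1y] zero: DF = P = 9791/10000 ≈ 0.979100
step 3 [1.5y] swap r/2=620/29123: DF=(1 − 620/29123·(0.995200+0.979100))/(1+620/29123) = 469/500 ≈ 0.938000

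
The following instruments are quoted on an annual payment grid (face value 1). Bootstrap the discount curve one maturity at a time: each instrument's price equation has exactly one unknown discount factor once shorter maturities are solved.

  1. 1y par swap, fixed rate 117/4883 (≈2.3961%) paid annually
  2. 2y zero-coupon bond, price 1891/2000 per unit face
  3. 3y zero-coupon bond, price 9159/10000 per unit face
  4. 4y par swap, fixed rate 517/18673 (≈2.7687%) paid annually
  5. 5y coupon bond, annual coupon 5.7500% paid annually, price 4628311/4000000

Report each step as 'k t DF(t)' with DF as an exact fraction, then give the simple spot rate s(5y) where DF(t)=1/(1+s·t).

step 1 [1y] swap r/1=117/4883: DF=(1 − 117/4883·(0))/(1+117/4883) = 4883/5000 ≈ 0.976600
step 2 [2y] zero: DF = P = 1891/2000 ≈ 0.945500
step 3 [3y] zero: DF = P = 9159/10000 ≈ 0.915900
step 4 [4y] swap r/1=517/18673: DF=(1 − 517/18673·(0.976600+0.945500+0.915900))/(1+517/18673) = 4483/5000 ≈ 0.896600
step 5 [5y] bond c/1=23/400: DF=(4628311/4000000 − 23/400·(0.976600+0.945500+0.915900+0.896600))/(1+23/400) = 8911/10000 ≈ 0.891100

1 1 4883/5000
2 2 1891/2000
3 3 9159/10000
4 4 4483/5000
5 5 8911/10000
s(5y) = (1/(8911/10000) − 1)/(5) = 1089/44555 ≈ 2.4442%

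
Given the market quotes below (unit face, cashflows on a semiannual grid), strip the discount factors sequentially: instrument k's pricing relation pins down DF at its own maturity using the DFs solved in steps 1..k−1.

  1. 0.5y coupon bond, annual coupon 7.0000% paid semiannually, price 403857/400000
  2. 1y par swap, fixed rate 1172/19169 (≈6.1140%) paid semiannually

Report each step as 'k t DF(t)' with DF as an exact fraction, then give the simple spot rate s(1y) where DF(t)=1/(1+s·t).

step 1 [0.5y] bond c/2=7/200: DF=(403857/400000 − 7/200·(0))/(1+7/200) = 1951/2000 ≈ 0.975500
step 2 [1y] swap r/2=586/19169: DF=(1 − 586/19169·(0.975500))/(1+586/19169) = 4707/5000 ≈ 0.941400

1 1/2 1951/2000
2 1 4707/5000
s(1y) = (1/(4707/5000) − 1)/(1) = 293/4707 ≈ 6.2248%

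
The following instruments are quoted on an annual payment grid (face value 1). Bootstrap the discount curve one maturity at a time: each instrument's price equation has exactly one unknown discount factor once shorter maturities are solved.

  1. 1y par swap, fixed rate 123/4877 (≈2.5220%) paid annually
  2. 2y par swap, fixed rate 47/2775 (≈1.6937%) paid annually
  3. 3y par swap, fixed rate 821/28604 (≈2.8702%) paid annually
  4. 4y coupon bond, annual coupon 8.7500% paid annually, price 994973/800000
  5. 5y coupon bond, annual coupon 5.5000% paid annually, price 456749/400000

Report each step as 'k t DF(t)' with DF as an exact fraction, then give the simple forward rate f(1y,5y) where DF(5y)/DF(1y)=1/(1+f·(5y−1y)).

step 1 [1y] swap r/1=123/4877: DF=(1 − 123/4877·(0))/(1+123/4877) = 4877/5000 ≈ 0.975400
step 2 [2y] swap r/1=47/2775: DF=(1 − 47/2775·(0.975400))/(1+47/2775) = 9671/10000 ≈ 0.967100
step 3 [3y] swap r/1=821/28604: DF=(1 − 821/28604·(0.975400+0.967100))/(1+821/28604) = 9179/10000 ≈ 0.917900
step 4 [4y] bond c/1=7/80: DF=(994973/800000 − 7/80·(0.975400+0.967100+0.917900))/(1+7/80) = 1827/2000 ≈ 0.913500
step 5 [5y] bond c/1=11/200: DF=(456749/400000 − 11/200·(0.975400+0.967100+0.917900+0.913500))/(1+11/200) = 1107/1250 ≈ 0.885600

1 1 4877/5000
2 2 9671/10000
3 3 9179/10000
4 4 1827/2000
5 5 1107/1250
f(1y,5y) = ((4877/5000)/(1107/1250) − 1)/(4) = 449/17712 ≈ 2.5350%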